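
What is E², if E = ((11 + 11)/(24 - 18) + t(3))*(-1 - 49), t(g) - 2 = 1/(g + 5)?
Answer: 12075625/144 ≈ 83859.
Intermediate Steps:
t(g) = 2 + 1/(5 + g) (t(g) = 2 + 1/(g + 5) = 2 + 1/(5 + g))
E = -3475/12 (E = ((11 + 11)/(24 - 18) + (11 + 2*3)/(5 + 3))*(-1 - 49) = (22/6 + (11 + 6)/8)*(-50) = (22*(⅙) + (⅛)*17)*(-50) = (11/3 + 17/8)*(-50) = (139/24)*(-50) = -3475/12 ≈ -289.58)
E² = (-3475/12)² = 12075625/144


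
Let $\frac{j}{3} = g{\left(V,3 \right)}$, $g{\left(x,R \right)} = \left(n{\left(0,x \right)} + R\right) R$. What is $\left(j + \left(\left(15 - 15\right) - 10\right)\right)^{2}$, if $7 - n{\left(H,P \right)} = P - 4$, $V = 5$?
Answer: $5041$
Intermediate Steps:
$n{\left(H,P \right)} = 11 - P$ ($n{\left(H,P \right)} = 7 - \left(P - 4\right) = 7 - \left(-4 + P\right) = 11 - P$)
$g{\left(x,R \right)} = R \left(11 + R - x\right)$ ($g{\left(x,R \right)} = \left(\left(11 - x\right) + R\right) R = \left(11 + R - x\right) R = R \left(11 + R - x\right)$)
$j = 81$ ($j = 3 \cdot 3 \left(11 + 3 - 5\right) = 3 \cdot 3 \cdot 9 = 3 \cdot 27 = 81$)
$\left(j + \left(\left(15 - 15\right) - 10\right)\right)^{2} = \left(81 + \left(\left(15 - 15\right) - 10\right)\right)^{2} = \left(81 + \left(0 - 10\right)\right)^{2} = \left(81 - 10\right)^{2} = 71^{2} = 5041$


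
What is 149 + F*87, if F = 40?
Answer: 3629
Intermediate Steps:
149 + F*87 = 149 + 40*87 = 149 + 3480 = 3629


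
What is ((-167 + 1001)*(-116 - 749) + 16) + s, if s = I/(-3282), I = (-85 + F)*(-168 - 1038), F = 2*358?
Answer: -394475687/547 ≈ -7.2116e+5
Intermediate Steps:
F = 716
I = -760986 (I = (-85 + 716)*(-168 - 1038) = 631*(-1206) = -760986)
s = 126831/547 (s = -760986/(-3282) = -760986*(-1/3282) = 126831/547 ≈ 231.87)
((-167 + 1001)*(-116 - 749) + 16) + s = ((-167 + 1001)*(-116 - 749) + 16) + 126831/547 = (834*(-865) + 16) + 126831/547 = (-721410 + 16) + 126831/547 = -721394 + 126831/547 = -394475687/547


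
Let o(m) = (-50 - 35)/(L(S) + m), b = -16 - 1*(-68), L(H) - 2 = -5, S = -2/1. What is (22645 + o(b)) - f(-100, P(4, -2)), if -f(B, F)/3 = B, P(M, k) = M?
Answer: 1094820/49 ≈ 22343.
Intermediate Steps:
S = -2 (S = -2*1 = -2)
f(B, F) = -3*B
L(H) = -3 (L(H) = 2 - 5 = -3)
b = 52 (b = -16 + 68 = 52)
o(m) = -85/(-3 + m) (o(m) = (-50 - 35)/(-3 + m) = -85/(-3 + m))
(22645 + o(b)) - f(-100, P(4, -2)) = (22645 - 85/(-3 + 52)) - (-3)*(-100) = (22645 - 85/49) - 1*300 = (22645 - 85*1/49) - 300 = (22645 - 85/49) - 300 = 1109520/49 - 300 = 1094820/49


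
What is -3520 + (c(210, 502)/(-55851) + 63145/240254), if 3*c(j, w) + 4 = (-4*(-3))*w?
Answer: -141689446381135/40255278462 ≈ -3519.8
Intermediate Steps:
c(j, w) = -4/3 + 4*w (c(j, w) = -4/3 + ((-4*(-3))*w)/3 = -4/3 + (12*w)/3 = -4/3 + 4*w)
-3520 + (c(210, 502)/(-55851) + 63145/240254) = -3520 + ((-4/3 + 4*502)/(-55851) + 63145/240254) = -3520 + ((-4/3 + 2008)*(-1/55851) + 63145*(1/240254)) = -3520 + ((6020/3)*(-1/55851) + 63145/240254) = -3520 + (-6020/167553 + 63145/240254) = -3520 + 9133805105/40255278462 = -141689446381135/40255278462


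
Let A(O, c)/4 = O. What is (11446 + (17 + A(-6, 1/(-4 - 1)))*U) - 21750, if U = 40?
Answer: -10584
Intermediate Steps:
A(O, c) = 4*O
(11446 + (17 + A(-6, 1/(-4 - 1)))*U) - 21750 = (11446 + (17 + 4*(-6))*40) - 21750 = (11446 + (17 - 24)*40) - 21750 = (11446 - 7*40) - 21750 = (11446 - 280) - 21750 = 11166 - 21750 = -10584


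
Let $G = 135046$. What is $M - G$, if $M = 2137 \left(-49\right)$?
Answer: $-239759$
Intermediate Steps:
$M = -104713$
$M - G = -104713 - 135046 = -239759$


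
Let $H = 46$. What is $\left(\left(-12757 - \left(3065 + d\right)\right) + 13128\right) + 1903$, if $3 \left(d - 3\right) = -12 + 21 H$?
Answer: $-1112$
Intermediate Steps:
$d = 321$ ($d = 3 + \frac{-12 + 21 \cdot 46}{3} = 3 + \frac{-12 + 966}{3} = 3 + \frac{1}{3} \cdot 954 = 3 + 318 = 321$)
$\left(\left(-12757 - \left(3065 + d\right)\right) + 13128\right) + 1903 = \left(\left(-12757 - 3386\right) + 13128\right) + 1903 = \left(-16143 + 13128\right) + 1903 = -3015 + 1903 = -1112$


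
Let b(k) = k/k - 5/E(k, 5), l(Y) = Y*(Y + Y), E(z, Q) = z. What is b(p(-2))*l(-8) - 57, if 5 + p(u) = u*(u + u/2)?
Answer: -569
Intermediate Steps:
l(Y) = 2*Y² (l(Y) = Y*(2*Y) = 2*Y²)
p(u) = -5 + 3*u²/2 (p(u) = -5 + u*(u + u/2) = -5 + u*(3*u/2) = -5 + 3*u²/2)
b(k) = 1 - 5/k (b(k) = k/k - 5/k = 1 - 5/k)
b(p(-2))*l(-8) - 57 = ((-5 + (-5 + (3/2)*(-2)²))/(-5 + (3/2)*(-2)²))*(2*(-8)²) - 57 = ((-5 + (-5 + (3/2)*4))/(-5 + (3/2)*4))*(2*64) - 57 = ((-5 + (-5 + 6))/(-5 + 6))*128 - 57 = ((-5 + 1)/1)*128 - 57 = (1*(-4))*128 - 57 = -4*128 - 57 = -512 - 57 = -569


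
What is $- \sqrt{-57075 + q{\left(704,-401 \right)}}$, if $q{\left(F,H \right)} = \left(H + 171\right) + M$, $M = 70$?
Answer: $- i \sqrt{57235} \approx - 239.24 i$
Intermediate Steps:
$q{\left(F,H \right)} = 241 + H$ ($q{\left(F,H \right)} = \left(H + 171\right) + 70 = \left(171 + H\right) + 70 = 241 + H$)
$- \sqrt{-57075 + q{\left(704,-401 \right)}} = - \sqrt{-57075 + \left(241 - 401\right)} = - \sqrt{-57075 - 160} = - \sqrt{-57235} = - i \sqrt{57235}$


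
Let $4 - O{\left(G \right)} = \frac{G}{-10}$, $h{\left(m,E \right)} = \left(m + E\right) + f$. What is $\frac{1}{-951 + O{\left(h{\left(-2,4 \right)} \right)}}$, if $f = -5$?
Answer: $- \frac{10}{9473} \approx -0.0010556$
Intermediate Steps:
$h{\left(m,E \right)} = -5 + E + m$ ($h{\left(m,E \right)} = \left(m + E\right) - 5 = \left(E + m\right) - 5 = -5 + E + m$)
$O{\left(G \right)} = 4 + \frac{G}{10}$ ($O{\left(G \right)} = 4 - \frac{G}{-10} = 4 - G \left(- \frac{1}{10}\right) = 4 - - \frac{G}{10} = 4 + \frac{G}{10}$)
$\frac{1}{-951 + O{\left(h{\left(-2,4 \right)} \right)}} = \frac{1}{-951 + \left(4 + \frac{-5 + 4 - 2}{10}\right)} = \frac{1}{-951 + \left(4 + \frac{1}{10} \left(-3\right)\right)} = \frac{1}{-951 + \left(4 - \frac{3}{10}\right)} = \frac{1}{-951 + \frac{37}{10}} = \frac{1}{- \frac{9473}{10}} = - \frac{10}{9473}$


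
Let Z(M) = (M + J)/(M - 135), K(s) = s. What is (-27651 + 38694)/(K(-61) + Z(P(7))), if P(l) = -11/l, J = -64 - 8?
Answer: -3519036/19267 ≈ -182.65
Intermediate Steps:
J = -72
Z(M) = (-72 + M)/(-135 + M) (Z(M) = (M - 72)/(M - 135) = (-72 + M)/(-135 + M))
(-27651 + 38694)/(K(-61) + Z(P(7))) = (-27651 + 38694)/(-61 + (-72 - 11/7)/(-135 - 11/7)) = 11043/(-61 + (-72 - 11*⅐)/(-135 - 11*⅐)) = 11043/(-61 + (-72 - 11/7)/(-135 - 11/7)) = 11043/(-61 - 515/7/(-956/7)) = 11043/(-61 - 7/956*(-515/7)) = 11043/(-61 + 515/956) = 11043/(-57801/956) = 11043*(-956/57801) = -3519036/19267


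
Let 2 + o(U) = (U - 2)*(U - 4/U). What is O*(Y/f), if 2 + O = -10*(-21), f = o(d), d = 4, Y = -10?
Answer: -520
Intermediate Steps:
o(U) = -2 + (-2 + U)*(U - 4/U) (o(U) = -2 + (U - 2)*(U - 4/U) = -2 + (-2 + U)*(U - 4/U))
f = 4 (f = -6 + 4**2 - 2*4 + 8/4 = -6 + 16 - 8 + 8*(1/4) = -6 + 16 - 8 + 2 = 4)
O = 208 (O = -2 - 10*(-21) = -2 + 210 = 208)
O*(Y/f) = 208*(-10/4) = 208*(-10*1/4) = 208*(-5/2) = -520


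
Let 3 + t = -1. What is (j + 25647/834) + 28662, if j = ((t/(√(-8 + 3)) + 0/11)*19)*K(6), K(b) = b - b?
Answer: 7976585/278 ≈ 28693.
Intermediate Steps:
t = -4 (t = -3 - 1 = -4)
K(b) = 0
j = 0 (j = ((-4/√(-8 + 3) + 0/11)*19)*0 = ((-4*(-I*√5/5) + 0*(1/11))*19)*0 = ((-4*(-I*√5/5) + 0)*19)*0 = ((-(-4)*I*√5/5 + 0)*19)*0 = ((4*I*√5/5 + 0)*19)*0 = ((4*I*√5/5)*19)*0 = (76*I*√5/5)*0 = 0)
(j + 25647/834) + 28662 = (0 + 25647/834) + 28662 = (0 + 25647*(1/834)) + 28662 = (0 + 8549/278) + 28662 = 8549/278 + 28662 = 7976585/278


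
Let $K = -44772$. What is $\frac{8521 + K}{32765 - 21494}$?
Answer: $- \frac{36251}{11271} \approx -3.2163$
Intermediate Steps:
$\frac{8521 + K}{32765 - 21494} = \frac{8521 - 44772}{32765 - 21494} = - \frac{36251}{11271}$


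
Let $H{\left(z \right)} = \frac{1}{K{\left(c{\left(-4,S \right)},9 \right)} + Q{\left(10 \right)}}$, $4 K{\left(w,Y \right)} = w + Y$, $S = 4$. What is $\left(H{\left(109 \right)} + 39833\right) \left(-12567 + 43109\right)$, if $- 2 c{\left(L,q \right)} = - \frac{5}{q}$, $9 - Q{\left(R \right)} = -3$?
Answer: $\frac{560844120390}{461} \approx 1.2166 \cdot 10^{9}$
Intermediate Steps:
$Q{\left(R \right)} = 12$ ($Q{\left(R \right)} = 9 - -3 = 9 + 3 = 12$)
$c{\left(L,q \right)} = \frac{5}{2 q}$ ($c{\left(L,q \right)} = - \frac{\left(-5\right) \frac{1}{q}}{2} = \frac{5}{2 q}$)
$K{\left(w,Y \right)} = \frac{Y}{4} + \frac{w}{4}$ ($K{\left(w,Y \right)} = \frac{w + Y}{4} = \frac{Y + w}{4} = \frac{Y}{4} + \frac{w}{4}$)
$H{\left(z \right)} = \frac{32}{461}$ ($H{\left(z \right)} = \frac{1}{\left(\frac{1}{4} \cdot 9 + \frac{\frac{5}{2} \cdot \frac{1}{4}}{4}\right) + 12} = \frac{1}{\left(\frac{9}{4} + \frac{\frac{5}{2} \cdot \frac{1}{4}}{4}\right) + 12} = \frac{1}{\left(\frac{9}{4} + \frac{1}{4} \cdot \frac{5}{8}\right) + 12} = \frac{1}{\left(\frac{9}{4} + \frac{5}{32}\right) + 12} = \frac{1}{\frac{77}{32} + 12} = \frac{1}{\frac{461}{32}} = \frac{32}{461}$)
$\left(H{\left(109 \right)} + 39833\right) \left(-12567 + 43109\right) = \left(\frac{32}{461} + 39833\right) \left(-12567 + 43109\right) = \frac{18363045}{461} \cdot 30542 = \frac{560844120390}{461}$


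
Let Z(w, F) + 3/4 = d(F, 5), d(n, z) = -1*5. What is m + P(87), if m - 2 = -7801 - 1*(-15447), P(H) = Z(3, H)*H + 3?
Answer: 28603/4 ≈ 7150.8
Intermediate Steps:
d(n, z) = -5
Z(w, F) = -23/4 (Z(w, F) = -3/4 - 5 = -23/4)
P(H) = 3 - 23*H/4 (P(H) = -23*H/4 + 3 = 3 - 23*H/4)
m = 7648 (m = 2 + (-7801 - 1*(-15447)) = 2 + (-7801 + 15447) = 2 + 7646 = 7648)
m + P(87) = 7648 + (3 - 23/4*87) = 7648 + (3 - 2001/4) = 7648 - 1989/4 = 28603/4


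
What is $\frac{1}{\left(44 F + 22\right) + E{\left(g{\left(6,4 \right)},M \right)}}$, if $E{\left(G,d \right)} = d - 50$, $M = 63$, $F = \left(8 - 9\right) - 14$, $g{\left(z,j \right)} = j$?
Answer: $- \frac{1}{625} \approx -0.0016$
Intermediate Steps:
$F = -15$ ($F = -1 - 14 = -15$)
$E{\left(G,d \right)} = -50 + d$ ($E{\left(G,d \right)} = d - 50 = -50 + d$)
$\frac{1}{\left(44 F + 22\right) + E{\left(g{\left(6,4 \right)},M \right)}} = \frac{1}{\left(44 \left(-15\right) + 22\right) + \left(-50 + 63\right)} = \frac{1}{\left(-660 + 22\right) + 13} = \frac{1}{-638 + 13} = \frac{1}{-625} = - \frac{1}{625}$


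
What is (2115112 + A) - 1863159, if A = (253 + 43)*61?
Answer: 270009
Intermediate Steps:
A = 18056 (A = 296*61 = 18056)
(2115112 + A) - 1863159 = (2115112 + 18056) - 1863159 = 2133168 - 1863159 = 270009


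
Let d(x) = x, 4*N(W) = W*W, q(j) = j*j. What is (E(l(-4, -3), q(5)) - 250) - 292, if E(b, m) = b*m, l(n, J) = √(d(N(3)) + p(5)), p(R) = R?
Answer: -542 + 25*√29/2 ≈ -474.69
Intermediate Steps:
q(j) = j²
N(W) = W²/4 (N(W) = (W*W)/4 = W²/4)
l(n, J) = √29/2 (l(n, J) = √((¼)*3² + 5) = √((¼)*9 + 5) = √(9/4 + 5) = √(29/4) = √29/2)
(E(l(-4, -3), q(5)) - 250) - 292 = ((√29/2)*5² - 250) - 292 = ((√29/2)*25 - 250) - 292 = (25*√29/2 - 250) - 292 = (-250 + 25*√29/2) - 292 = -542 + 25*√29/2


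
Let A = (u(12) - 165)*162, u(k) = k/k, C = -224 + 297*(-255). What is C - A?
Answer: -49391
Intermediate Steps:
C = -75959 (C = -224 - 75735 = -75959)
u(k) = 1
A = -26568 (A = (1 - 165)*162 = -164*162 = -26568)
C - A = -75959 - 1*(-26568) = -75959 + 26568 = -49391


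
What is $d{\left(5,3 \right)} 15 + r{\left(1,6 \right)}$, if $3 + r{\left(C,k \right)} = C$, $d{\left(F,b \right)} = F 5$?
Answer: $373$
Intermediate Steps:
$d{\left(F,b \right)} = 5 F$
$r{\left(C,k \right)} = -3 + C$
$d{\left(5,3 \right)} 15 + r{\left(1,6 \right)} = 5 \cdot 5 \cdot 15 + \left(-3 + 1\right) = 25 \cdot 15 - 2 = 375 - 2 = 373$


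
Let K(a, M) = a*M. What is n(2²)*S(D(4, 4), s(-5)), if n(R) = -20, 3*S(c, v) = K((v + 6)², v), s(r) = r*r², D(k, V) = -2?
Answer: 35402500/3 ≈ 1.1801e+7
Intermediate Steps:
s(r) = r³
K(a, M) = M*a
S(c, v) = v*(6 + v)²/3 (S(c, v) = (v*(v + 6)²)/3 = (v*(6 + v)²)/3 = v*(6 + v)²/3)
n(2²)*S(D(4, 4), s(-5)) = -20*(-5)³*(6 + (-5)³)²/3 = -20*(-125)*(6 - 125)²/3 = -20*(-125)*(-119)²/3 = -20*(-125)*14161/3 = -20*(-1770125/3) = 35402500/3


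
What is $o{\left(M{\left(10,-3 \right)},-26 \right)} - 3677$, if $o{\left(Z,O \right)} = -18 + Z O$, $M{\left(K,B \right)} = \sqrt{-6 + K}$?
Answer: $-3747$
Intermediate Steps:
$o{\left(Z,O \right)} = -18 + O Z$
$o{\left(M{\left(10,-3 \right)},-26 \right)} - 3677 = \left(-18 - 26 \sqrt{-6 + 10}\right) - 3677 = \left(-18 - 26 \sqrt{4}\right) - 3677 = \left(-18 - 52\right) - 3677 = -70 - 3677 = -3747$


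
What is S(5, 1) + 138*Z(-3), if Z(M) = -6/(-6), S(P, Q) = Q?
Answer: 139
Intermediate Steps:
Z(M) = 1 (Z(M) = -6*(-1/6) = 1)
S(5, 1) + 138*Z(-3) = 1 + 138*1 = 1 + 138 = 139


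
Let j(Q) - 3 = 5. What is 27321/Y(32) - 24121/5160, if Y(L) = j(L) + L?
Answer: 437536/645 ≈ 678.35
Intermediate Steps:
j(Q) = 8 (j(Q) = 3 + 5 = 8)
Y(L) = 8 + L
27321/Y(32) - 24121/5160 = 27321/(8 + 32) - 24121/5160 = 27321/40 - 24121*1/5160 = 27321*(1/40) - 24121/5160 = 27321/40 - 24121/5160 = 437536/645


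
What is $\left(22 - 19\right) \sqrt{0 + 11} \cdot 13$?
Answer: $39 \sqrt{11} \approx 129.35$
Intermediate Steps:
$\left(22 - 19\right) \sqrt{0 + 11} \cdot 13 = \left(22 - 19\right) \sqrt{11} \cdot 13 = 3 \sqrt{11} \cdot 13 = 39 \sqrt{11}$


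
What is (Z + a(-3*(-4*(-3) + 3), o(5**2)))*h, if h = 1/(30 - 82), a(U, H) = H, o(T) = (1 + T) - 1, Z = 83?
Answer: -27/13 ≈ -2.0769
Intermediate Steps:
o(T) = T
h = -1/52 (h = 1/(-52) = -1/52 ≈ -0.019231)
(Z + a(-3*(-4*(-3) + 3), o(5**2)))*h = (83 + 5**2)*(-1/52) = (83 + 25)*(-1/52) = 108*(-1/52) = -27/13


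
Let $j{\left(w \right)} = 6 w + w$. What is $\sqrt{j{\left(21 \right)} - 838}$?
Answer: $i \sqrt{691} \approx 26.287 i$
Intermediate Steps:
$j{\left(w \right)} = 7 w$
$\sqrt{j{\left(21 \right)} - 838} = \sqrt{7 \cdot 21 - 838} = \sqrt{147 - 838} = \sqrt{-691} = i \sqrt{691}$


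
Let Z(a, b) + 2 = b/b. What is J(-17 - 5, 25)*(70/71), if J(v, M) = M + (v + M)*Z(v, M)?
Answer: 1540/71 ≈ 21.690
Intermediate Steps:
Z(a, b) = -1 (Z(a, b) = -2 + b/b = -2 + 1 = -1)
J(v, M) = -v (J(v, M) = M + (v + M)*(-1) = M + (M + v)*(-1) = M + (-M - v) = -v)
J(-17 - 5, 25)*(70/71) = (-(-17 - 5))*(70/71) = (-1*(-22))*(70*(1/71)) = 22*(70/71) = 1540/71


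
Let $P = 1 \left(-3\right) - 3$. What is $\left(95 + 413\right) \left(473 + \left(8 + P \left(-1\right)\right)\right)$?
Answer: $247396$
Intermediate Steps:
$P = -6$ ($P = -3 - 3 = -6$)
$\left(95 + 413\right) \left(473 + \left(8 + P \left(-1\right)\right)\right) = \left(95 + 413\right) \left(473 + \left(8 - -6\right)\right) = 508 \left(473 + \left(8 + 6\right)\right) = 508 \left(473 + 14\right) = 508 \cdot 487 = 247396$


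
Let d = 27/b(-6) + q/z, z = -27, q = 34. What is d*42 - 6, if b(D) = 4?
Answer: 4043/18 ≈ 224.61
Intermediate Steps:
d = 593/108 (d = 27/4 + 34/(-27) = 27*(1/4) + 34*(-1/27) = 27/4 - 34/27 = 593/108 ≈ 5.4907)
d*42 - 6 = (593/108)*42 - 6 = 4151/18 - 6 = 4043/18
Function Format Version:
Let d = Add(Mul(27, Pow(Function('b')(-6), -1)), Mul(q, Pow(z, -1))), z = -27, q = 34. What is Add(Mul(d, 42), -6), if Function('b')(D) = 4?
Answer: Rational(4043, 18) ≈ 224.61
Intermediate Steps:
d = Rational(593, 108) (d = Add(Mul(27, Pow(4, -1)), Mul(34, Pow(-27, -1))) = Add(Mul(27, Rational(1, 4)), Mul(34, Rational(-1, 27))) = Add(Rational(27, 4), Rational(-34, 27)) = Rational(593, 108) ≈ 5.4907)
Add(Mul(d, 42), -6) = Add(Mul(Rational(593, 108), 42), -6) = Add(Rational(4151, 18), -6) = Rational(4043, 18)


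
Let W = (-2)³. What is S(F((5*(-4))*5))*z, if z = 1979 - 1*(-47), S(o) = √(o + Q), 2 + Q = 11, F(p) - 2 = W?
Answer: 2026*√3 ≈ 3509.1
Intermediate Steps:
W = -8
F(p) = -6 (F(p) = 2 - 8 = -6)
Q = 9 (Q = -2 + 11 = 9)
S(o) = √(9 + o) (S(o) = √(o + 9) = √(9 + o))
z = 2026 (z = 1979 + 47 = 2026)
S(F((5*(-4))*5))*z = √(9 - 6)*2026 = √3*2026 = 2026*√3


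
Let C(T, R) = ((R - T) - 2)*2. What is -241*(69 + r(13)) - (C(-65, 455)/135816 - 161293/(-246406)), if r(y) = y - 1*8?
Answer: -37303288571473/2091617331 ≈ -17835.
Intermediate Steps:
r(y) = -8 + y (r(y) = y - 8 = -8 + y)
C(T, R) = -4 - 2*T + 2*R (C(T, R) = (-2 + R - T)*2 = -4 - 2*T + 2*R)
-241*(69 + r(13)) - (C(-65, 455)/135816 - 161293/(-246406)) = -241*(69 + (-8 + 13)) - ((-4 - 2*(-65) + 2*455)/135816 - 161293/(-246406)) = -241*(69 + 5) - ((-4 + 130 + 910)*(1/135816) - 161293*(-1/246406)) = -241*74 - (1036*(1/135816) + 161293/246406) = -17834 - (259/33954 + 161293/246406) = -17834 - 1*1385090419/2091617331 = -17834 - 1385090419/2091617331 = -37303288571473/2091617331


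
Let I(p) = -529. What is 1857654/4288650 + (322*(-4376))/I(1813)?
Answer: 43797096607/16439825 ≈ 2664.1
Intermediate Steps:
1857654/4288650 + (322*(-4376))/I(1813) = 1857654/4288650 + (322*(-4376))/(-529) = 1857654*(1/4288650) - 1409072*(-1/529) = 309609/714775 + 61264/23 = 43797096607/16439825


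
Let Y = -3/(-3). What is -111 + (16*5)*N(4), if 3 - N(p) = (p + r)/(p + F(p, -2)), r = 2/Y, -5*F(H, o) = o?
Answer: 219/11 ≈ 19.909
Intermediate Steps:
Y = 1 (Y = -3*(-⅓) = 1)
F(H, o) = -o/5
r = 2 (r = 2/1 = 2*1 = 2)
N(p) = 3 - (2 + p)/(⅖ + p) (N(p) = 3 - (p + 2)/(p - ⅕*(-2)) = 3 - (2 + p)/(p + ⅖) = 3 - (2 + p)/(⅖ + p))
-111 + (16*5)*N(4) = -111 + (16*5)*(2*(-2 + 5*4)/(2 + 5*4)) = -111 + 80*(2*(-2 + 20)/(2 + 20)) = -111 + 80*(2*18/22) = -111 + 80*(2*(1/22)*18) = -111 + 80*(18/11) = -111 + 1440/11 = 219/11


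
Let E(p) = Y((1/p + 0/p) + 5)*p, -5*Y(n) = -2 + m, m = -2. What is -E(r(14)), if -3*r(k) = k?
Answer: 56/15 ≈ 3.7333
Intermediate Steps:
r(k) = -k/3
Y(n) = ⅘ (Y(n) = -(-2 - 2)/5 = -⅕*(-4) = ⅘)
E(p) = 4*p/5
-E(r(14)) = -4*(-⅓*14)/5 = -4*(-14)/(5*3) = -1*(-56/15) = 56/15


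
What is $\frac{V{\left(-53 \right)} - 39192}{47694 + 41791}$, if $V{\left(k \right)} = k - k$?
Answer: $- \frac{39192}{89485} \approx -0.43797$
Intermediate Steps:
$V{\left(k \right)} = 0$
$\frac{V{\left(-53 \right)} - 39192}{47694 + 41791} = \frac{0 - 39192}{47694 + 41791} = - \frac{39192}{89485}$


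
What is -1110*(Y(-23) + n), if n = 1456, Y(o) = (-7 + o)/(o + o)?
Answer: -37188330/23 ≈ -1.6169e+6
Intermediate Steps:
Y(o) = (-7 + o)/(2*o) (Y(o) = (-7 + o)/((2*o)) = (-7 + o)*(1/(2*o)) = (-7 + o)/(2*o))
-1110*(Y(-23) + n) = -1110*((½)*(-7 - 23)/(-23) + 1456) = -1110*((½)*(-1/23)*(-30) + 1456) = -1110*(15/23 + 1456) = -1110*33503/23 = -37188330/23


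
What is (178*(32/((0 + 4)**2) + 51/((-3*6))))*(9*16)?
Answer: -21360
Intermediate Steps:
(178*(32/((0 + 4)**2) + 51/((-3*6))))*(9*16) = (178*(32/(4**2) + 51/(-18)))*144 = (178*(32/16 + 51*(-1/18)))*144 = (178*(32*(1/16) - 17/6))*144 = (178*(2 - 17/6))*144 = (178*(-5/6))*144 = -445/3*144 = -21360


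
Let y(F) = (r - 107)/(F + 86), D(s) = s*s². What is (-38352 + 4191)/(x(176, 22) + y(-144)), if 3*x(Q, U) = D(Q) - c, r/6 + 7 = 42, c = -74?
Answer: -5944014/316206991 ≈ -0.018798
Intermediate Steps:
D(s) = s³
r = 210 (r = -42 + 6*42 = -42 + 252 = 210)
x(Q, U) = 74/3 + Q³/3 (x(Q, U) = (Q³ - 1*(-74))/3 = (Q³ + 74)/3 = (74 + Q³)/3 = 74/3 + Q³/3)
y(F) = 103/(86 + F) (y(F) = (210 - 107)/(F + 86) = 103/(86 + F))
(-38352 + 4191)/(x(176, 22) + y(-144)) = (-38352 + 4191)/((74/3 + (⅓)*176³) + 103/(86 - 144)) = -34161/((74/3 + (⅓)*5451776) + 103/(-58)) = -34161/((74/3 + 5451776/3) + 103*(-1/58)) = -34161/(5451850/3 - 103/58) = -34161/316206991/174 = -34161*174/316206991 = -5944014/316206991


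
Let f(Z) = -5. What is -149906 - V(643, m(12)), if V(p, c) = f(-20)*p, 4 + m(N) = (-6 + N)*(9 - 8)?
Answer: -146691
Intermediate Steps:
m(N) = -10 + N (m(N) = -4 + (-6 + N)*(9 - 8) = -4 + (-6 + N)*1 = -4 + (-6 + N) = -10 + N)
V(p, c) = -5*p
-149906 - V(643, m(12)) = -149906 - (-5)*643 = -149906 - 1*(-3215) = -149906 + 3215 = -146691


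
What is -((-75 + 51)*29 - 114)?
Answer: 810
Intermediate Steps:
-((-75 + 51)*29 - 114) = -(-24*29 - 114) = -(-696 - 114) = -1*(-810) = 810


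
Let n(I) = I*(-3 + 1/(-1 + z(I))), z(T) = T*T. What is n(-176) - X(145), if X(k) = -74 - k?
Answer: 23138149/30975 ≈ 746.99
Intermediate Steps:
z(T) = T**2
n(I) = I*(-3 + 1/(-1 + I**2))
n(-176) - X(145) = -176*(4 - 3*(-176)**2)/(-1 + (-176)**2) - (-74 - 1*145) = -176*(4 - 3*30976)/(-1 + 30976) - (-74 - 145) = -176*(4 - 92928)/30975 - 1*(-219) = -176*1/30975*(-92924) + 219 = 16354624/30975 + 219 = 23138149/30975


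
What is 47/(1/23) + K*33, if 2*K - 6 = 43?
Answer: 3779/2 ≈ 1889.5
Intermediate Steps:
K = 49/2 (K = 3 + (1/2)*43 = 3 + 43/2 = 49/2 ≈ 24.500)
47/(1/23) + K*33 = 47/(1/23) + (49/2)*33 = 47/(1/23) + 1617/2 = 47*23 + 1617/2 = 1081 + 1617/2 = 3779/2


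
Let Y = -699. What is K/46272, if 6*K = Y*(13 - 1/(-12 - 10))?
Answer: -66871/2035968 ≈ -0.032845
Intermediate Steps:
K = -66871/44 (K = (-699*(13 - 1/(-12 - 10)))/6 = (-699*(13 - 1/(-22)))/6 = (-699*(13 - 1*(-1/22)))/6 = (-699*(13 + 1/22))/6 = (-699*287/22)/6 = (1/6)*(-200613/22) = -66871/44 ≈ -1519.8)
K/46272 = -66871/44/46272 = -66871/44*1/46272 = -66871/2035968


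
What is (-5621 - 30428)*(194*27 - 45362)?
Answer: 1446430076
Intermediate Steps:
(-5621 - 30428)*(194*27 - 45362) = -36049*(5238 - 45362) = -36049*(-40124) = 1446430076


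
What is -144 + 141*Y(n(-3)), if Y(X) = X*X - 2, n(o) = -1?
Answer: -285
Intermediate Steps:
Y(X) = -2 + X**2 (Y(X) = X**2 - 2 = -2 + X**2)
-144 + 141*Y(n(-3)) = -144 + 141*(-2 + (-1)**2) = -144 + 141*(-2 + 1) = -144 + 141*(-1) = -144 - 141 = -285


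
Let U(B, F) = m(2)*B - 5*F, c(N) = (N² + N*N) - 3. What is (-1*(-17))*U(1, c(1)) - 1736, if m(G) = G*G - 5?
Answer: -1668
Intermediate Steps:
c(N) = -3 + 2*N² (c(N) = (N² + N²) - 3 = 2*N² - 3 = -3 + 2*N²)
m(G) = -5 + G² (m(G) = G² - 5 = -5 + G²)
U(B, F) = -B - 5*F (U(B, F) = (-5 + 2²)*B - 5*F = (-5 + 4)*B - 5*F = -B - 5*F)
(-1*(-17))*U(1, c(1)) - 1736 = (-1*(-17))*(-1*1 - 5*(-3 + 2*1²)) - 1736 = 17*(-1 - 5*(-3 + 2*1)) - 1736 = 17*(-1 - 5*(-3 + 2)) - 1736 = 17*(-1 - 5*(-1)) - 1736 = 17*(-1 + 5) - 1736 = 17*4 - 1736 = 68 - 1736 = -1668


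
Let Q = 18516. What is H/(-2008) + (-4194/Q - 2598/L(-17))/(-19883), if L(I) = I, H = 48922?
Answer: -12761677134143/523637176892 ≈ -24.371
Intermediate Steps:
H/(-2008) + (-4194/Q - 2598/L(-17))/(-19883) = 48922/(-2008) + (-4194/18516 - 2598/(-17))/(-19883) = 48922*(-1/2008) + (-4194*1/18516 - 2598*(-1/17))*(-1/19883) = -24461/1004 + (-699/3086 + 2598/17)*(-1/19883) = -24461/1004 + (8005545/52462)*(-1/19883) = -24461/1004 - 8005545/1043101946 = -12761677134143/523637176892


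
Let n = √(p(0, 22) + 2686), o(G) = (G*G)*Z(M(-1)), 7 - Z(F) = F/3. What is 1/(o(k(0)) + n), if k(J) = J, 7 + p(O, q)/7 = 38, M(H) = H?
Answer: √2903/2903 ≈ 0.018560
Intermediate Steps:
Z(F) = 7 - F/3
p(O, q) = 217 (p(O, q) = -49 + 7*38 = -49 + 266 = 217)
o(G) = 22*G²/3 (o(G) = (G*G)*(7 - ⅓*(-1)) = G²*(7 + ⅓) = G²*(22/3) = 22*G²/3)
n = √2903 (n = √(217 + 2686) = √2903 ≈ 53.880)
1/(o(k(0)) + n) = 1/((22/3)*0² + √2903) = 1/((22/3)*0 + √2903) = 1/(0 + √2903) = 1/(√2903) = √2903/2903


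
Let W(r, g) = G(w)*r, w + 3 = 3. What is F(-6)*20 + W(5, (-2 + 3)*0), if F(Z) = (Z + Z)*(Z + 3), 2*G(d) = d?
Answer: 720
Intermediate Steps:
w = 0 (w = -3 + 3 = 0)
G(d) = d/2
F(Z) = 2*Z*(3 + Z) (F(Z) = (2*Z)*(3 + Z) = 2*Z*(3 + Z))
W(r, g) = 0 (W(r, g) = ((½)*0)*r = 0*r = 0)
F(-6)*20 + W(5, (-2 + 3)*0) = (2*(-6)*(3 - 6))*20 + 0 = (2*(-6)*(-3))*20 + 0 = 36*20 + 0 = 720 + 0 = 720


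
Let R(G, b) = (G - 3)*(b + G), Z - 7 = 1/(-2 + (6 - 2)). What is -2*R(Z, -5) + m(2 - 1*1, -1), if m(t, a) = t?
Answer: -43/2 ≈ -21.500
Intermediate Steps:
Z = 15/2 (Z = 7 + 1/(-2 + (6 - 2)) = 7 + 1/(-2 + 4) = 7 + 1/2 = 15/2 ≈ 7.5000)
R(G, b) = (-3 + G)*(G + b)
-2*R(Z, -5) + m(2 - 1*1, -1) = -2*((15/2)**2 - 3*15/2 - 3*(-5) + (15/2)*(-5)) + (2 - 1*1) = -2*(225/4 - 45/2 + 15 - 75/2) + (2 - 1) = -2*45/4 + 1 = -45/2 + 1 = -43/2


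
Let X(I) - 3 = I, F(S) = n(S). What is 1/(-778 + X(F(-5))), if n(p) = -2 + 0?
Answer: -1/777 ≈ -0.0012870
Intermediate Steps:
n(p) = -2
F(S) = -2
X(I) = 3 + I
1/(-778 + X(F(-5))) = 1/(-778 + (3 - 2)) = 1/(-778 + 1) = 1/(-777) = -1/777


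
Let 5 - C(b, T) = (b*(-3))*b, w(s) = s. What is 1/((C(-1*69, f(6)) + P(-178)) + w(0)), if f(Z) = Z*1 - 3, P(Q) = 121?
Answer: 1/14409 ≈ 6.9401e-5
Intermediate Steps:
f(Z) = -3 + Z (f(Z) = Z - 3 = -3 + Z)
C(b, T) = 5 + 3*b² (C(b, T) = 5 - b*(-3)*b = 5 - (-3*b)*b = 5 - (-3)*b² = 5 + 3*b²)
1/((C(-1*69, f(6)) + P(-178)) + w(0)) = 1/(((5 + 3*(-1*69)²) + 121) + 0) = 1/(((5 + 3*(-69)²) + 121) + 0) = 1/(((5 + 3*4761) + 121) + 0) = 1/(((5 + 14283) + 121) + 0) = 1/((14288 + 121) + 0) = 1/(14409 + 0) = 1/14409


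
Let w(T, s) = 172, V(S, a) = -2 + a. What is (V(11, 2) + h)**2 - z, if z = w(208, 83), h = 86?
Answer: 7224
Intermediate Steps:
z = 172
(V(11, 2) + h)**2 - z = ((-2 + 2) + 86)**2 - 1*172 = (0 + 86)**2 - 172 = 86**2 - 172 = 7396 - 172 = 7224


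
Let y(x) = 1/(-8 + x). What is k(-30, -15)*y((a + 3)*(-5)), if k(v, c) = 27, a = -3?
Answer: -27/8 ≈ -3.3750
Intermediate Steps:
k(-30, -15)*y((a + 3)*(-5)) = 27/(-8 + (-3 + 3)*(-5)) = 27/(-8 + 0*(-5)) = 27/(-8 + 0) = 27/(-8) = 27*(-⅛) = -27/8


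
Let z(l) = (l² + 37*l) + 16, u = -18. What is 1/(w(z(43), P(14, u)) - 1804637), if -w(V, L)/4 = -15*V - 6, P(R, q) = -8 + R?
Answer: -1/1597253 ≈ -6.2608e-7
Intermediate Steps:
z(l) = 16 + l² + 37*l
w(V, L) = 24 + 60*V (w(V, L) = -4*(-15*V - 6) = -4*(-6 - 15*V) = 24 + 60*V)
1/(w(z(43), P(14, u)) - 1804637) = 1/((24 + 60*(16 + 43² + 37*43)) - 1804637) = 1/((24 + 60*(16 + 1849 + 1591)) - 1804637) = 1/((24 + 60*3456) - 1804637) = 1/((24 + 207360) - 1804637) = 1/(207384 - 1804637) = 1/(-1597253) = -1/1597253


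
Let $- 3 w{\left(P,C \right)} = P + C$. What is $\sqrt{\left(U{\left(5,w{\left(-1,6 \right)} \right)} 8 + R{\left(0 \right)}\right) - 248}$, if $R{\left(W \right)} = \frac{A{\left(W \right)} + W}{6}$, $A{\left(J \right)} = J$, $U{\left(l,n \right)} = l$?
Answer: $4 i \sqrt{13} \approx 14.422 i$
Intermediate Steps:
$w{\left(P,C \right)} = - \frac{C}{3} - \frac{P}{3}$ ($w{\left(P,C \right)} = - \frac{P + C}{3} = - \frac{C + P}{3} = - \frac{C}{3} - \frac{P}{3}$)
$R{\left(W \right)} = \frac{W}{3}$ ($R{\left(W \right)} = \frac{W + W}{6} = 2 W \frac{1}{6} = \frac{W}{3}$)
$\sqrt{\left(U{\left(5,w{\left(-1,6 \right)} \right)} 8 + R{\left(0 \right)}\right) - 248} = \sqrt{\left(5 \cdot 8 + \frac{1}{3} \cdot 0\right) - 248} = \sqrt{\left(40 + 0\right) - 248} = \sqrt{40 - 248} = \sqrt{-208} = 4 i \sqrt{13}$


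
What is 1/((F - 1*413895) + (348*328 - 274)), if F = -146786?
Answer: -1/446811 ≈ -2.2381e-6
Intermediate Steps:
1/((F - 1*413895) + (348*328 - 274)) = 1/((-146786 - 1*413895) + (348*328 - 274)) = 1/((-146786 - 413895) + (114144 - 274)) = 1/(-560681 + 113870) = 1/(-446811) = -1/446811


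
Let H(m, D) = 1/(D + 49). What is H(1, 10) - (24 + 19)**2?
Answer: -109090/59 ≈ -1849.0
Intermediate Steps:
H(m, D) = 1/(49 + D)
H(1, 10) - (24 + 19)**2 = 1/(49 + 10) - (24 + 19)**2 = 1/59 - 1*43**2 = 1/59 - 1*1849 = 1/59 - 1849 = -109090/59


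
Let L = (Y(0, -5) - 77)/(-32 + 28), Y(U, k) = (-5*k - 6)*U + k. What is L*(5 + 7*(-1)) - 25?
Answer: -66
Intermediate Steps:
Y(U, k) = k + U*(-6 - 5*k) (Y(U, k) = (-6 - 5*k)*U + k = U*(-6 - 5*k) + k = k + U*(-6 - 5*k))
L = 41/2 (L = ((-5 - 6*0 - 5*0*(-5)) - 77)/(-32 + 28) = ((-5 + 0 + 0) - 77)/(-4) = (-5 - 77)*(-1/4) = -82*(-1/4) = 41/2 ≈ 20.500)
L*(5 + 7*(-1)) - 25 = 41*(5 + 7*(-1))/2 - 25 = 41*(5 - 7)/2 - 25 = (41/2)*(-2) - 25 = -41 - 25 = -66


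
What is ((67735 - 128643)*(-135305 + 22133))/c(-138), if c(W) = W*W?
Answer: 574423348/1587 ≈ 3.6196e+5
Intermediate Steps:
c(W) = W**2
((67735 - 128643)*(-135305 + 22133))/c(-138) = ((67735 - 128643)*(-135305 + 22133))/((-138)**2) = -60908*(-113172)/19044 = 6893080176*(1/19044) = 574423348/1587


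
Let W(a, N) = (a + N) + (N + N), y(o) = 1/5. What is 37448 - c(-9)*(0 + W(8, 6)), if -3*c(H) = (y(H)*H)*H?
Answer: 187942/5 ≈ 37588.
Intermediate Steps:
y(o) = ⅕
c(H) = -H²/15 (c(H) = -H/5*H/3 = -H²/15)
W(a, N) = a + 3*N (W(a, N) = (N + a) + 2*N = a + 3*N)
37448 - c(-9)*(0 + W(8, 6)) = 37448 - (-1/15*(-9)²)*(0 + (8 + 3*6)) = 37448 - (-1/15*81)*(0 + (8 + 18)) = 37448 - (-27)*(0 + 26)/5 = 37448 - (-27)*26/5 = 37448 - 1*(-702/5) = 37448 + 702/5 = 187942/5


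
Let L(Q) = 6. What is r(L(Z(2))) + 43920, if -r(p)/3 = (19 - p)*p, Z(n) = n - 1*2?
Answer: 43686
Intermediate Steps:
Z(n) = -2 + n (Z(n) = n - 2 = -2 + n)
r(p) = -3*p*(19 - p) (r(p) = -3*(19 - p)*p = -3*p*(19 - p))
r(L(Z(2))) + 43920 = 3*6*(-19 + 6) + 43920 = 3*6*(-13) + 43920 = -234 + 43920 = 43686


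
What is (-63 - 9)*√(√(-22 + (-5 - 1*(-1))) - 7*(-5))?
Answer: -72*√(35 + I*√26) ≈ -427.08 - 30.947*I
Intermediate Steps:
(-63 - 9)*√(√(-22 + (-5 - 1*(-1))) - 7*(-5)) = -72*√(√(-22 + (-5 + 1)) + 35) = -72*√(√(-22 - 4) + 35) = -72*√(√(-26) + 35) = -72*√(I*√26 + 35) = -72*√(35 + I*√26)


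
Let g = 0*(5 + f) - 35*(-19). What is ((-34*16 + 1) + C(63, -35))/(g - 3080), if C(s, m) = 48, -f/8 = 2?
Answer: 33/161 ≈ 0.20497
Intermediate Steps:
f = -16 (f = -8*2 = -16)
g = 665 (g = 0*(5 - 16) - 35*(-19) = 0*(-11) + 665 = 0 + 665 = 665)
((-34*16 + 1) + C(63, -35))/(g - 3080) = ((-34*16 + 1) + 48)/(665 - 3080) = ((-544 + 1) + 48)/(-2415) = (-543 + 48)*(-1/2415) = -495*(-1/2415) = 33/161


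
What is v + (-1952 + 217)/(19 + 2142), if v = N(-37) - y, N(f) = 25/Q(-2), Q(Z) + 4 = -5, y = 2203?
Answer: -42915787/19449 ≈ -2206.6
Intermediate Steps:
Q(Z) = -9 (Q(Z) = -4 - 5 = -9)
N(f) = -25/9 (N(f) = 25/(-9) = 25*(-⅑) = -25/9)
v = -19852/9 (v = -25/9 - 1*2203 = -25/9 - 2203 = -19852/9 ≈ -2205.8)
v + (-1952 + 217)/(19 + 2142) = -19852/9 + (-1952 + 217)/(19 + 2142) = -19852/9 - 1735/2161 = -42915787/19449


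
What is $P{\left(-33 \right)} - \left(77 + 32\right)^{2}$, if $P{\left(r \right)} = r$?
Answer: $-11914$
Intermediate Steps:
$P{\left(-33 \right)} - \left(77 + 32\right)^{2} = -33 - \left(77 + 32\right)^{2} = -33 - 109^{2} = -33 - 11881 = -11914$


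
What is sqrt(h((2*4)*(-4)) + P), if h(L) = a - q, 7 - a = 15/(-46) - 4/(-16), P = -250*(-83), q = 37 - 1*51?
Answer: sqrt(43951597)/46 ≈ 144.12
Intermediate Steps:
q = -14 (q = 37 - 51 = -14)
P = 20750
a = 651/92 (a = 7 - (15/(-46) - 4/(-16)) = 7 - (15*(-1/46) - 4*(-1/16)) = 7 - (-15/46 + 1/4) = 7 - 1*(-7/92) = 7 + 7/92 = 651/92 ≈ 7.0761)
h(L) = 1939/92 (h(L) = 651/92 - 1*(-14) = 651/92 + 14 = 1939/92)
sqrt(h((2*4)*(-4)) + P) = sqrt(1939/92 + 20750) = sqrt(1910939/92) = sqrt(43951597)/46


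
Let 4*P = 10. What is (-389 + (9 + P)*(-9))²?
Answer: 970225/4 ≈ 2.4256e+5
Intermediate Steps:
P = 5/2 (P = (¼)*10 = 5/2 ≈ 2.5000)
(-389 + (9 + P)*(-9))² = (-389 + (9 + 5/2)*(-9))² = (-389 + (23/2)*(-9))² = (-389 - 207/2)² = (-985/2)² = 970225/4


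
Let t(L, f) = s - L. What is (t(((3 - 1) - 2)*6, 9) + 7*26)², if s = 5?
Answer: 34969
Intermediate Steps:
t(L, f) = 5 - L
(t(((3 - 1) - 2)*6, 9) + 7*26)² = ((5 - ((3 - 1) - 2)*6) + 7*26)² = ((5 - (2 - 2)*6) + 182)² = ((5 - 0*6) + 182)² = ((5 - 1*0) + 182)² = ((5 + 0) + 182)² = (5 + 182)² = 187² = 34969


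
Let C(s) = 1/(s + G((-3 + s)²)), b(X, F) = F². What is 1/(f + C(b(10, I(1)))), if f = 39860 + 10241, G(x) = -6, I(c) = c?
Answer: 5/250504 ≈ 1.9960e-5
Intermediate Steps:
f = 50101
C(s) = 1/(-6 + s) (C(s) = 1/(s - 6) = 1/(-6 + s))
1/(f + C(b(10, I(1)))) = 1/(50101 + 1/(-6 + 1²)) = 1/(50101 + 1/(-6 + 1)) = 1/(50101 + 1/(-5)) = 1/(50101 - ⅕) = 1/(250504/5) = 5/250504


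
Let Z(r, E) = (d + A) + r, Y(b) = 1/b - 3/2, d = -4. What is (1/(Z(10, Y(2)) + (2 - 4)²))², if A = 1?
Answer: 1/121 ≈ 0.0082645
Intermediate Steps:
Y(b) = -3/2 + 1/b (Y(b) = 1/b - 3*½ = 1/b - 3/2 = -3/2 + 1/b)
Z(r, E) = -3 + r (Z(r, E) = (-4 + 1) + r = -3 + r)
(1/(Z(10, Y(2)) + (2 - 4)²))² = (1/((-3 + 10) + (2 - 4)²))² = (1/(7 + (-2)²))² = (1/(7 + 4))² = (1/11)² = 1/121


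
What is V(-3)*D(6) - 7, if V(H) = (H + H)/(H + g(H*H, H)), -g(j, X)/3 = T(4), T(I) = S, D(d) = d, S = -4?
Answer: -11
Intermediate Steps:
T(I) = -4
g(j, X) = 12 (g(j, X) = -3*(-4) = 12)
V(H) = 2*H/(12 + H) (V(H) = (H + H)/(H + 12) = (2*H)/(12 + H) = 2*H/(12 + H))
V(-3)*D(6) - 7 = (2*(-3)/(12 - 3))*6 - 7 = (2*(-3)/9)*6 - 7 = (2*(-3)*(1/9))*6 - 7 = -2/3*6 - 7 = -4 - 7 = -11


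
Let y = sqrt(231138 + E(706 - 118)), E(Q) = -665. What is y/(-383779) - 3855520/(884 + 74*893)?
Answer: -1927760/33483 - sqrt(230473)/383779 ≈ -57.576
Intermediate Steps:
y = sqrt(230473) (y = sqrt(231138 - 665) = sqrt(230473) ≈ 480.08)
y/(-383779) - 3855520/(884 + 74*893) = sqrt(230473)/(-383779) - 3855520/(884 + 74*893) = sqrt(230473)*(-1/383779) - 3855520/(884 + 66082) = -sqrt(230473)/383779 - 3855520/66966 = -sqrt(230473)/383779 - 3855520*1/66966 = -sqrt(230473)/383779 - 1927760/33483 = -1927760/33483 - sqrt(230473)/383779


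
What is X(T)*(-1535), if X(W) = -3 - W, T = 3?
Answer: 9210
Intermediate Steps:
X(T)*(-1535) = (-3 - 1*3)*(-1535) = (-3 - 3)*(-1535) = -6*(-1535) = 9210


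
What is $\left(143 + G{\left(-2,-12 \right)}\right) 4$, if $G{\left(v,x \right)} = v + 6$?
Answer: $588$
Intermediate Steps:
$G{\left(v,x \right)} = 6 + v$
$\left(143 + G{\left(-2,-12 \right)}\right) 4 = \left(143 + \left(6 - 2\right)\right) 4 = \left(143 + 4\right) 4 = 147 \cdot 4 = 588$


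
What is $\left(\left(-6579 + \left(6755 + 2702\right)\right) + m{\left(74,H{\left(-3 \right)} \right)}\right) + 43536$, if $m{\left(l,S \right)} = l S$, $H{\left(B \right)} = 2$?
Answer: $46562$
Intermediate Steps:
$m{\left(l,S \right)} = S l$
$\left(\left(-6579 + \left(6755 + 2702\right)\right) + m{\left(74,H{\left(-3 \right)} \right)}\right) + 43536 = \left(\left(-6579 + \left(6755 + 2702\right)\right) + 2 \cdot 74\right) + 43536 = \left(\left(-6579 + 9457\right) + 148\right) + 43536 = \left(2878 + 148\right) + 43536 = 3026 + 43536 = 46562$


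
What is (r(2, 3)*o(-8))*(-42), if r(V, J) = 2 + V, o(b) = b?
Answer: 1344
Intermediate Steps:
(r(2, 3)*o(-8))*(-42) = ((2 + 2)*(-8))*(-42) = (4*(-8))*(-42) = -32*(-42) = 1344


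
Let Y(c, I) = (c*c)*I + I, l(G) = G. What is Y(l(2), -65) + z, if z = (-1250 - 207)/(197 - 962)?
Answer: -247168/765 ≈ -323.10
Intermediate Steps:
Y(c, I) = I + I*c**2 (Y(c, I) = c**2*I + I = I*c**2 + I = I + I*c**2)
z = 1457/765 (z = -1457/(-765) = -1457*(-1/765) = 1457/765 ≈ 1.9046)
Y(l(2), -65) + z = -65*(1 + 2**2) + 1457/765 = -65*(1 + 4) + 1457/765 = -65*5 + 1457/765 = -325 + 1457/765 = -247168/765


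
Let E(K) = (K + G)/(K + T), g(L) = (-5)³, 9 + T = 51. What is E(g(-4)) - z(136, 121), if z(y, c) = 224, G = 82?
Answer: -18549/83 ≈ -223.48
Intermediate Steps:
T = 42 (T = -9 + 51 = 42)
g(L) = -125
E(K) = (82 + K)/(42 + K) (E(K) = (K + 82)/(K + 42) = (82 + K)/(42 + K))
E(g(-4)) - z(136, 121) = (82 - 125)/(42 - 125) - 1*224 = -43/(-83) - 224 = -1/83*(-43) - 224 = 43/83 - 224 = -18549/83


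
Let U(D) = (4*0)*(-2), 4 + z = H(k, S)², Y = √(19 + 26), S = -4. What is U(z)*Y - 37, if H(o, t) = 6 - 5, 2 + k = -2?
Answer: -37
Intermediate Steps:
k = -4 (k = -2 - 2 = -4)
H(o, t) = 1
Y = 3*√5 (Y = √45 = 3*√5 ≈ 6.7082)
z = -3 (z = -4 + 1² = -4 + 1 = -3)
U(D) = 0 (U(D) = 0*(-2) = 0)
U(z)*Y - 37 = 0*(3*√5) - 37 = 0 - 37 = -37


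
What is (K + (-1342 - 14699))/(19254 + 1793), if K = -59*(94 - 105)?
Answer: -1184/1619 ≈ -0.73132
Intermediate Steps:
K = 649 (K = -59*(-11) = 649)
(K + (-1342 - 14699))/(19254 + 1793) = (649 + (-1342 - 14699))/(19254 + 1793) = (649 - 16041)/21047 = -15392*1/21047 = -1184/1619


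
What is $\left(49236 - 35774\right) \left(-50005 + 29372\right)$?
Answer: $-277761446$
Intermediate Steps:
$\left(49236 - 35774\right) \left(-50005 + 29372\right) = 13462 \left(-20633\right) = -277761446$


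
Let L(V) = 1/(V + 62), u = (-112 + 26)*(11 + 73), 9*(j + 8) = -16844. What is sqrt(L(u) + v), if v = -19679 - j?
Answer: I*sqrt(8217081482038)/21486 ≈ 133.41*I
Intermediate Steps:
j = -16916/9 (j = -8 + (1/9)*(-16844) = -8 - 16844/9 = -16916/9 ≈ -1879.6)
v = -160195/9 (v = -19679 - 1*(-16916/9) = -19679 + 16916/9 = -160195/9 ≈ -17799.)
u = -7224 (u = -86*84 = -7224)
L(V) = 1/(62 + V)
sqrt(L(u) + v) = sqrt(1/(62 - 7224) - 160195/9) = sqrt(1/(-7162) - 160195/9) = sqrt(-1/7162 - 160195/9) = sqrt(-1147316599/64458) = I*sqrt(8217081482038)/21486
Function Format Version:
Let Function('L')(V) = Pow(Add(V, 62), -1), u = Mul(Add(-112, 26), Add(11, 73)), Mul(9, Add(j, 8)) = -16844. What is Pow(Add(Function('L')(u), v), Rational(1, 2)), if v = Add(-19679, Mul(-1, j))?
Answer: Mul(Rational(1, 21486), I, Pow(8217081482038, Rational(1, 2))) ≈ Mul(133.41, I)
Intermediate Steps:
j = Rational(-16916, 9) (j = Add(-8, Mul(Rational(1, 9), -16844)) = Add(-8, Rational(-16844, 9)) = Rational(-16916, 9) ≈ -1879.6)
v = Rational(-160195, 9) (v = Add(-19679, Mul(-1, Rational(-16916, 9))) = Add(-19679, Rational(16916, 9)) = Rational(-160195, 9) ≈ -17799.)
u = -7224 (u = Mul(-86, 84) = -7224)
Function('L')(V) = Pow(Add(62, V), -1)
Pow(Add(Function('L')(u), v), Rational(1, 2)) = Pow(Add(Pow(Add(62, -7224), -1), Rational(-160195, 9)), Rational(1, 2)) = Pow(Add(Pow(-7162, -1), Rational(-160195, 9)), Rational(1, 2)) = Pow(Add(Rational(-1, 7162), Rational(-160195, 9)), Rational(1, 2)) = Pow(Rational(-1147316599, 64458), Rational(1, 2)) = Mul(Rational(1, 21486), I, Pow(8217081482038, Rational(1, 2)))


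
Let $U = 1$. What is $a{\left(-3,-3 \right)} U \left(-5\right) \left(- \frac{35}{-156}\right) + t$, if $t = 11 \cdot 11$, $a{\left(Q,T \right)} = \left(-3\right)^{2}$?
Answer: $\frac{5767}{52} \approx 110.9$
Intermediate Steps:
$a{\left(Q,T \right)} = 9$
$t = 121$
$a{\left(-3,-3 \right)} U \left(-5\right) \left(- \frac{35}{-156}\right) + t = 9 \cdot 1 \left(-5\right) \left(- \frac{35}{-156}\right) + 121 = 9 \left(-5\right) \left(\left(-35\right) \left(- \frac{1}{156}\right)\right) + 121 = \left(-45\right) \frac{35}{156} + 121 = - \frac{525}{52} + 121 = \frac{5767}{52}$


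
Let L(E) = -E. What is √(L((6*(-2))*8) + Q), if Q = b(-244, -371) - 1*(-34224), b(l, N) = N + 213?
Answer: √34162 ≈ 184.83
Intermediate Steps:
b(l, N) = 213 + N
Q = 34066 (Q = (213 - 371) - 1*(-34224) = -158 + 34224 = 34066)
√(L((6*(-2))*8) + Q) = √(-6*(-2)*8 + 34066) = √(-(-12)*8 + 34066) = √(-1*(-96) + 34066) = √(96 + 34066) = √34162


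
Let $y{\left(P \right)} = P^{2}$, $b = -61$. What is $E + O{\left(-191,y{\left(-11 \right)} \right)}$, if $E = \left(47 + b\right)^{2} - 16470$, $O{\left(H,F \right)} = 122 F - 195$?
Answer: $-1707$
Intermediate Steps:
$O{\left(H,F \right)} = -195 + 122 F$
$E = -16274$ ($E = \left(47 - 61\right)^{2} - 16470 = \left(-14\right)^{2} - 16470 = 196 - 16470 = -16274$)
$E + O{\left(-191,y{\left(-11 \right)} \right)} = -16274 - \left(195 - 122 \left(-11\right)^{2}\right) = -16274 + \left(-195 + 122 \cdot 121\right) = -16274 + \left(-195 + 14762\right) = -16274 + 14567 = -1707$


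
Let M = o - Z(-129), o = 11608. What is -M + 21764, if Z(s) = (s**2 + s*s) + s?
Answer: 43309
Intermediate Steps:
Z(s) = s + 2*s**2 (Z(s) = (s**2 + s**2) + s = 2*s**2 + s = s + 2*s**2)
M = -21545 (M = 11608 - (-129)*(1 + 2*(-129)) = 11608 - (-129)*(1 - 258) = 11608 - (-129)*(-257) = 11608 - 1*33153 = 11608 - 33153 = -21545)
-M + 21764 = -1*(-21545) + 21764 = 21545 + 21764 = 43309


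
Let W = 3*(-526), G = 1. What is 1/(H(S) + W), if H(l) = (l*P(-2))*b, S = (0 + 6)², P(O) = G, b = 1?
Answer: -1/1542 ≈ -0.00064851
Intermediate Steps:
P(O) = 1
S = 36 (S = 6² = 36)
W = -1578
H(l) = l (H(l) = (l*1)*1 = l*1 = l)
1/(H(S) + W) = 1/(36 - 1578) = 1/(-1542) = -1/1542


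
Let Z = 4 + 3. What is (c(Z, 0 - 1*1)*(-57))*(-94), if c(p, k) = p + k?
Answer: 32148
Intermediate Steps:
Z = 7
c(p, k) = k + p
(c(Z, 0 - 1*1)*(-57))*(-94) = (((0 - 1*1) + 7)*(-57))*(-94) = (((0 - 1) + 7)*(-57))*(-94) = ((-1 + 7)*(-57))*(-94) = (6*(-57))*(-94) = -342*(-94) = 32148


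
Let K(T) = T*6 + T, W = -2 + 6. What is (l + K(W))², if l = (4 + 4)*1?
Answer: 1296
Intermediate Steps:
W = 4
K(T) = 7*T (K(T) = 6*T + T = 7*T)
l = 8 (l = 8*1 = 8)
(l + K(W))² = (8 + 7*4)² = (8 + 28)² = 36² = 1296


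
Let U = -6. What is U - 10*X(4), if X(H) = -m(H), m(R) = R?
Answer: 34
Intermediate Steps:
X(H) = -H
U - 10*X(4) = -6 - (-10)*4 = -6 - 10*(-4) = -6 + 40 = 34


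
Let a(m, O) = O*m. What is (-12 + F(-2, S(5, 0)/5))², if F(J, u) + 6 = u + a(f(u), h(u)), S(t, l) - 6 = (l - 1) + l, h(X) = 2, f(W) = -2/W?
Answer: 441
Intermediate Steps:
S(t, l) = 5 + 2*l (S(t, l) = 6 + ((l - 1) + l) = 6 + ((-1 + l) + l) = 6 + (-1 + 2*l) = 5 + 2*l)
F(J, u) = -6 + u - 4/u (F(J, u) = -6 + (u + 2*(-2/u)) = -6 + (u - 4/u) = -6 + u - 4/u)
(-12 + F(-2, S(5, 0)/5))² = (-12 + (-6 + (5 + 2*0)/5 - 4*5/(5 + 2*0)))² = (-12 + (-6 + (5 + 0)*(⅕) - 4*5/(5 + 0)))² = (-12 + (-6 + 5*(⅕) - 4/1))² = (-12 + (-6 + 1 - 4/1))² = (-12 + (-6 + 1 - 4*1))² = (-12 + (-6 + 1 - 4))² = (-12 - 9)² = (-21)² = 441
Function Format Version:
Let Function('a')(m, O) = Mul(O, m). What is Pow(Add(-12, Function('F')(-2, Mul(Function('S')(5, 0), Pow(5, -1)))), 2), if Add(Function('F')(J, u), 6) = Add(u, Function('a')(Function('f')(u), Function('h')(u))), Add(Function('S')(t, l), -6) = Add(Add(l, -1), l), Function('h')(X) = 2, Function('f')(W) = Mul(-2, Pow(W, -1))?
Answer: 441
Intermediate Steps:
Function('S')(t, l) = Add(5, Mul(2, l)) (Function('S')(t, l) = Add(6, Add(Add(l, -1), l)) = Add(6, Add(Add(-1, l), l)) = Add(6, Add(-1, Mul(2, l))) = Add(5, Mul(2, l)))
Function('F')(J, u) = Add(-6, u, Mul(-4, Pow(u, -1))) (Function('F')(J, u) = Add(-6, Add(u, Mul(2, Mul(-2, Pow(u, -1))))) = Add(-6, Add(u, Mul(-4, Pow(u, -1)))) = Add(-6, u, Mul(-4, Pow(u, -1))))
Pow(Add(-12, Function('F')(-2, Mul(Function('S')(5, 0), Pow(5, -1)))), 2) = Pow(Add(-12, Add(-6, Mul(Add(5, Mul(2, 0)), Pow(5, -1)), Mul(-4, Pow(Mul(Add(5, Mul(2, 0)), Pow(5, -1)), -1)))), 2) = Pow(Add(-12, Add(-6, Mul(Add(5, 0), Rational(1, 5)), Mul(-4, Pow(Mul(Add(5, 0), Rational(1, 5)), -1)))), 2) = Pow(Add(-12, Add(-6, Mul(5, Rational(1, 5)), Mul(-4, Pow(Mul(5, Rational(1, 5)), -1)))), 2) = Pow(Add(-12, Add(-6, 1, Mul(-4, Pow(1, -1)))), 2) = Pow(Add(-12, Add(-6, 1, Mul(-4, 1))), 2) = Pow(Add(-12, Add(-6, 1, -4)), 2) = Pow(Add(-12, -9), 2) = Pow(-21, 2) = 441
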